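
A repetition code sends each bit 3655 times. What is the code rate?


Rate = k/n = 1/3655

1/3655


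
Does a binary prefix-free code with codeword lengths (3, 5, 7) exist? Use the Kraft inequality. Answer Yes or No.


Kraft sum = sum(2^(-l_i)) = 0.1641, need <= 1. Result: satisfied (a binary prefix-free code with these lengths exists)

Yes


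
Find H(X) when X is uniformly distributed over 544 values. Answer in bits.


H = log2(n) = log2(544) = 9.0875

9.0875 bits


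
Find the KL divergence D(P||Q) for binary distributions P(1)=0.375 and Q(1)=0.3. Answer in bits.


KL = p*log2(p/q) + (1-p)*log2((1-p)/(1-q)) = 0.375*log2(0.375/0.3) + 0.625*log2(0.625/0.7) = 0.0185

0.0185 bits


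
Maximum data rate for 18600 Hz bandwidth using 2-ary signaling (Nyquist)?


Rate = 2 * B * log2(M) = 2 * 18600 * 1.0 = 37200.0

37200.0 bps


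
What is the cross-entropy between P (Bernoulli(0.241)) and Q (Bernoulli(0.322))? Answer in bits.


H(P,Q) = -p*log2(q) - (1-p)*log2(1-q). -0.241*log2(0.322) = 0.394003; -0.759*log2(0.678) = 0.425528. H(P,Q) = 0.394003 + 0.425528 = 0.8195

0.8195 bits


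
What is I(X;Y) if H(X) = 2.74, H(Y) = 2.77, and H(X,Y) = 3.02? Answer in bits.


I(X;Y) = H(X) + H(Y) - H(X,Y) = 2.74 + 2.77 - 3.02 = 2.49

2.49 bits


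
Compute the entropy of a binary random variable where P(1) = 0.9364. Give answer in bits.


H = -p*log2(p) - (1-p)*log2(1-p). -0.9364*log2(0.9364) = 0.088774; -0.0636*log2(0.0636) = 0.252799. H = 0.088774 + 0.252799 = 0.3416

0.3416 bits


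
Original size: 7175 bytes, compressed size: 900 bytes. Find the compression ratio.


Ratio = original / compressed = 7175 / 900 = 7.9722

7.9722


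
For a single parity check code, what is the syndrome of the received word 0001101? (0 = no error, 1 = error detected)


Syndrome = XOR of all bits = 0 XOR 0 XOR 0 XOR 1 XOR 1 XOR 0 XOR 1 = 1

1


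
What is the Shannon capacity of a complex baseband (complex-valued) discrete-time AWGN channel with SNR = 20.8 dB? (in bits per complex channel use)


SNR_linear = 10^(20.8/10) = 120.2264; C = log2(1 + SNR_linear) = log2(1 + 120.2264) = 6.9216

6.9216 bits/channel use


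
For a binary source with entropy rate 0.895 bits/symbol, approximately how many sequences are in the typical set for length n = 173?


log2|A_typical| = nH = 173 * 0.895 = 154.835, so |A_typical| ~ 2^154.835 = 4.074e+46

4.074e+46


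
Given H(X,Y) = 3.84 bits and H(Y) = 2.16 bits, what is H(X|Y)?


H(X|Y) = H(X,Y) - H(Y) = 3.84 - 2.16 = 1.68

1.68 bits


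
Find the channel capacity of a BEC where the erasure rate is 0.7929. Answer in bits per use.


C = 1 - epsilon = 1 - 0.7929 = 0.2071

0.2071 bits


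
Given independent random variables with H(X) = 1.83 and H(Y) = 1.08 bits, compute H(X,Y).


For independent variables, H(X,Y) = H(X) + H(Y) = 1.83 + 1.08 = 2.91

2.91 bits


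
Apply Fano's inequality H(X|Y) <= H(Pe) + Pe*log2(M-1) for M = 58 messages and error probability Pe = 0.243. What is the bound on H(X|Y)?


H(Pe) = -Pe*log2(Pe) - (1-Pe)*log2(1-Pe) = -0.243*log2(0.243) - 0.757*log2(0.757) = 0.495956 + 0.304038 = 0.8. Pe*log2(M-1) = 0.243*log2(57) = 1.417392. Bound = H(Pe) + Pe*log2(M-1) = 0.495956 + 0.304038 + 1.417392 = 2.2174

2.2174 bits


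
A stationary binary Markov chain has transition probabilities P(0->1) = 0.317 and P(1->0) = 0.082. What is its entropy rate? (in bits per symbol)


Stationary distribution: pi_0 = p10/(p01+p10) = 0.2055, pi_1 = 0.7945. Entropy rate H' = pi_0*H(p01) + pi_1*H(p10) = 0.2055*0.9011 + 0.7945*0.4092 = 0.5103

0.5103 bits/symbol


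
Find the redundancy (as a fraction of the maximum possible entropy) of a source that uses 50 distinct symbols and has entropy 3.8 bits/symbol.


H_max = log2(K) = log2(50) = 5.6439 bits/symbol. Redundancy = 1 - H/H_max = 1 - 3.8/5.6439 = 1 - 0.6733 = 0.3267

0.3267


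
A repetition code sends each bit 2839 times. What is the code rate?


Rate = k/n = 1/2839

1/2839


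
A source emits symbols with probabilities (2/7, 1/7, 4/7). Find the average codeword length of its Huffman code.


Huffman construction (repeatedly merge the two least-probable nodes; each merge adds 1 bit to every symbol beneath it): 1/7 + 2/7 = 3/7; 3/7 + 4/7 = 1. Resulting codeword lengths (in the order the probabilities were given): (2, 2, 1). L_avg = sum(p_i * l_i) = 2/7*2 + 1/7*2 + 4/7*1 = 10/7 = 1.4286

1.4286 bits


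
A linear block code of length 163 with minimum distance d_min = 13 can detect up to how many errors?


Detection capability = d_min - 1 = 13 - 1 = 12

12 errors


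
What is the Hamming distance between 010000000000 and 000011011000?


Count differing positions: . ^ . . ^ ^ . ^ ^ . . . = 5 differences

5


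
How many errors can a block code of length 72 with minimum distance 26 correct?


Correction capability = floor((d-1)/2) = floor((26-1)/2) = 12

12 errors


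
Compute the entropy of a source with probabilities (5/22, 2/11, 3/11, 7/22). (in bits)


H = -sum(p_i * log2(p_i)). Terms: -(5/22)*log2(5/22) = 0.485796; -(2/11)*log2(2/11) = 0.447169; -(3/11)*log2(3/11) = 0.511219; -(7/22)*log2(7/22) = 0.525661. H = 0.485796 + 0.447169 + 0.511219 + 0.525661 = 1.9698

1.9698 bits


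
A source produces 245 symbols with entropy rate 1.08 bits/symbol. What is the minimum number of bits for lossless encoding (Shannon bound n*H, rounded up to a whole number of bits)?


Minimum bits >= n * H = 245 * 1.08 = 264.6, rounded up to a whole number of bits = 265

265 bits


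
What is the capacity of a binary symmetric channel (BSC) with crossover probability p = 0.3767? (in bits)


H(p) = -p*log2(p) - (1-p)*log2(1-p) = -0.3767*log2(0.3767) - 0.6233*log2(0.6233) = 0.530586 + 0.425091 = 0.9557. C = 1 - H(p) = 1 - 0.9557 = 0.0443

0.0443 bits


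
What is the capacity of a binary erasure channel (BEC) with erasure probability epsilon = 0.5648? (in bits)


C = 1 - epsilon = 1 - 0.5648 = 0.4352

0.4352 bits


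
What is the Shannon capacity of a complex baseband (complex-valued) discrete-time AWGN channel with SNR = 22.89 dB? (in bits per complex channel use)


SNR_linear = 10^(22.89/10) = 194.536; C = log2(1 + SNR_linear) = log2(1 + 194.536) = 7.6113

7.6113 bits/channel use


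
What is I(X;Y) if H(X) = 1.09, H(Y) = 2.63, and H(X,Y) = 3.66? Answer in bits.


I(X;Y) = H(X) + H(Y) - H(X,Y) = 1.09 + 2.63 - 3.66 = 0.06

0.06 bits


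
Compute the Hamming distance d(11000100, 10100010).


Count differing positions: . ^ ^ . . ^ ^ . = 4 differences

4


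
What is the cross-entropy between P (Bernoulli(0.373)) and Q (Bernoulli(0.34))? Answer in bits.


H(P,Q) = -p*log2(q) - (1-p)*log2(1-q). -0.373*log2(0.34) = 0.580535; -0.627*log2(0.66) = 0.375863. H(P,Q) = 0.580535 + 0.375863 = 0.9564

0.9564 bits


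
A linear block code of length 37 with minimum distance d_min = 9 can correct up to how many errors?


Correction capability = floor((d-1)/2) = floor((9-1)/2) = 4

4 errors


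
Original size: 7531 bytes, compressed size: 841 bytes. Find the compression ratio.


Ratio = original / compressed = 7531 / 841 = 8.9548

8.9548


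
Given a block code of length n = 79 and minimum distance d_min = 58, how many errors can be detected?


Detection capability = d_min - 1 = 58 - 1 = 57

57 errors


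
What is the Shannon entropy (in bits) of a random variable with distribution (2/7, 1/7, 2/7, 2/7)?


H = -sum(p_i * log2(p_i)). Terms: -(2/7)*log2(2/7) = 0.516387; -(1/7)*log2(1/7) = 0.401051; -(2/7)*log2(2/7) = 0.516387; -(2/7)*log2(2/7) = 0.516387. H = 0.516387 + 0.401051 + 0.516387 + 0.516387 = 1.9502

1.9502 bits


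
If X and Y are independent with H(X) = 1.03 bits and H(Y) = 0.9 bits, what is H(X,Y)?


For independent variables, H(X,Y) = H(X) + H(Y) = 1.03 + 0.9 = 1.93

1.93 bits


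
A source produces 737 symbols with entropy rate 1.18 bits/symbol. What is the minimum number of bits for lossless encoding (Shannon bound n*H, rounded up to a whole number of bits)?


Minimum bits >= n * H = 737 * 1.18 = 869.66, rounded up to a whole number of bits = 870

870 bits


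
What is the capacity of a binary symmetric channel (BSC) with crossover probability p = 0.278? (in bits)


H(p) = -p*log2(p) - (1-p)*log2(1-p) = -0.278*log2(0.278) - 0.722*log2(0.722) = 0.513422 + 0.339289 = 0.8527. C = 1 - H(p) = 1 - 0.8527 = 0.1473

0.1473 bits


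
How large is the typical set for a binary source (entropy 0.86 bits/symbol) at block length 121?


log2|A_typical| = nH = 121 * 0.86 = 104.06, so |A_typical| ~ 2^104.06 = 2.114e+31

2.114e+31


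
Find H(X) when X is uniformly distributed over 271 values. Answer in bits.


H = log2(n) = log2(271) = 8.0821

8.0821 bits


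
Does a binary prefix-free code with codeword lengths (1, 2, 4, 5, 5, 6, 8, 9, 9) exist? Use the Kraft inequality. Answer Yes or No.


Kraft sum = sum(2^(-l_i)) = 0.8984, need <= 1. Result: satisfied (a binary prefix-free code with these lengths exists)

Yes


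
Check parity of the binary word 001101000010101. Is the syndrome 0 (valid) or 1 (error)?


Syndrome = XOR of all bits = 0 XOR 0 XOR 1 XOR 1 XOR 0 XOR 1 XOR 0 XOR 0 XOR 0 XOR 0 XOR 1 XOR 0 XOR 1 XOR 0 XOR 1 = 0

0


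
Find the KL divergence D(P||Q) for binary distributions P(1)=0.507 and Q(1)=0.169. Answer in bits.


KL = p*log2(p/q) + (1-p)*log2((1-p)/(1-q)) = 0.507*log2(0.507/0.169) + 0.493*log2(0.493/0.831) = 0.4322

0.4322 bits


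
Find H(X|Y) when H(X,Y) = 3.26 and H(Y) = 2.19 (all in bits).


H(X|Y) = H(X,Y) - H(Y) = 3.26 - 2.19 = 1.07

1.07 bits


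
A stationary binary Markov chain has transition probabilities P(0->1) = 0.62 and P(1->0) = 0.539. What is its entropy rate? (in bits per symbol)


Stationary distribution: pi_0 = p10/(p01+p10) = 0.4651, pi_1 = 0.5349. Entropy rate H' = pi_0*H(p01) + pi_1*H(p10) = 0.4651*0.958 + 0.5349*0.9956 = 0.9781

0.9781 bits/symbol


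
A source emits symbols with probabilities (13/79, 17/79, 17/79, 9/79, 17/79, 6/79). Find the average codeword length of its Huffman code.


Huffman construction (repeatedly merge the two least-probable nodes; each merge adds 1 bit to every symbol beneath it): 6/79 + 9/79 = 15/79; 13/79 + 15/79 = 28/79; 17/79 + 17/79 = 34/79; 17/79 + 28/79 = 45/79; 34/79 + 45/79 = 1. Resulting codeword lengths (in the order the probabilities were given): (3, 2, 2, 4, 2, 4). L_avg = sum(p_i * l_i) = 13/79*3 + 17/79*2 + 17/79*2 + 9/79*4 + 17/79*2 + 6/79*4 = 201/79 = 2.5443

2.5443 bits


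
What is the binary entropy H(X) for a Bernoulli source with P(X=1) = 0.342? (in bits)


H = -p*log2(p) - (1-p)*log2(1-p). -0.342*log2(0.342) = 0.529393; -0.658*log2(0.658) = 0.397327. H = 0.529393 + 0.397327 = 0.9267

0.9267 bits


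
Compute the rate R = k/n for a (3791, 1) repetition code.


Rate = k/n = 1/3791

1/3791


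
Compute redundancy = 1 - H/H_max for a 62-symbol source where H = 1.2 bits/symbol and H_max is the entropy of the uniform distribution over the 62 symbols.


H_max = log2(K) = log2(62) = 5.9542 bits/symbol. Redundancy = 1 - H/H_max = 1 - 1.2/5.9542 = 1 - 0.2015 = 0.7985

0.7985


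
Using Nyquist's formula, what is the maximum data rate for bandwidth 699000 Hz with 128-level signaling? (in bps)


Rate = 2 * B * log2(M) = 2 * 699000 * 7.0 = 9786000.0

9786000.0 bps


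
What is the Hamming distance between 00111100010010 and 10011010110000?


Count differing positions: ^ . ^ . . ^ ^ . ^ . . . ^ . = 6 differences

6


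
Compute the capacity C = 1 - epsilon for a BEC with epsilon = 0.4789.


C = 1 - epsilon = 1 - 0.4789 = 0.5211

0.5211 bits


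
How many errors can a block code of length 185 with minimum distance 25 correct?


Correction capability = floor((d-1)/2) = floor((25-1)/2) = 12

12 errors


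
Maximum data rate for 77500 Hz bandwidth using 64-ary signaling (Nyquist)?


Rate = 2 * B * log2(M) = 2 * 77500 * 6.0 = 930000.0

930000.0 bps


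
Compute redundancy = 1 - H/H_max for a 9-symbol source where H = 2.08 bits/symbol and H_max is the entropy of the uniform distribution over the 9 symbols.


H_max = log2(K) = log2(9) = 3.1699 bits/symbol. Redundancy = 1 - H/H_max = 1 - 2.08/3.1699 = 1 - 0.6562 = 0.3438

0.3438


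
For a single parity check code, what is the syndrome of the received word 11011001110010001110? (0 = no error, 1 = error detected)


Syndrome = XOR of all bits = 1 XOR 1 XOR 0 XOR 1 XOR 1 XOR 0 XOR 0 XOR 1 XOR 1 XOR 1 XOR 0 XOR 0 XOR 1 XOR 0 XOR 0 XOR 0 XOR 1 XOR 1 XOR 1 XOR 0 = 1

1


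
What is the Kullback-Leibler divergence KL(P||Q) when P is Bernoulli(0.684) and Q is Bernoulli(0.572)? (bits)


KL = p*log2(p/q) + (1-p)*log2((1-p)/(1-q)) = 0.684*log2(0.684/0.572) + 0.316*log2(0.316/0.428) = 0.0382

0.0382 bits


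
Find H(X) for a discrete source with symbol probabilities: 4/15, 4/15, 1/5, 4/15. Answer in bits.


H = -sum(p_i * log2(p_i)). Terms: -(4/15)*log2(4/15) = 0.508504; -(4/15)*log2(4/15) = 0.508504; -(1/5)*log2(1/5) = 0.464386; -(4/15)*log2(4/15) = 0.508504. H = 0.508504 + 0.508504 + 0.464386 + 0.508504 = 1.9899

1.9899 bits


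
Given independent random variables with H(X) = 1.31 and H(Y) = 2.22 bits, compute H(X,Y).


For independent variables, H(X,Y) = H(X) + H(Y) = 1.31 + 2.22 = 3.53

3.53 bits


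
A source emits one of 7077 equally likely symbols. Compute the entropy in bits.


H = log2(n) = log2(7077) = 12.7889

12.7889 bits


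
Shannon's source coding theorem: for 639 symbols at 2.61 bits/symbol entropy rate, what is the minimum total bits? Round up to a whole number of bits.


Minimum bits >= n * H = 639 * 2.61 = 1667.79, rounded up to a whole number of bits = 1668

1668 bits


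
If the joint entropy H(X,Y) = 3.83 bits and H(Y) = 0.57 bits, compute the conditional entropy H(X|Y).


H(X|Y) = H(X,Y) - H(Y) = 3.83 - 0.57 = 3.26

3.26 bits


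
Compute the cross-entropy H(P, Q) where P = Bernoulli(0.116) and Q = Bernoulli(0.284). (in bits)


H(P,Q) = -p*log2(q) - (1-p)*log2(1-q). -0.116*log2(0.284) = 0.210660; -0.884*log2(0.716) = 0.426060. H(P,Q) = 0.210660 + 0.426060 = 0.6367

0.6367 bits


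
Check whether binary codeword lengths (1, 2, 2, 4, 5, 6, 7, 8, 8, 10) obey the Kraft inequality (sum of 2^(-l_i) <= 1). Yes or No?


Kraft sum = sum(2^(-l_i)) = 1.126, need <= 1. Result: violated (a binary prefix-free code with these lengths cannot exist)

No


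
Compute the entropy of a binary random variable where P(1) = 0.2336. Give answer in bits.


H = -p*log2(p) - (1-p)*log2(1-p). -0.2336*log2(0.2336) = 0.490067; -0.7664*log2(0.7664) = 0.294168. H = 0.490067 + 0.294168 = 0.7842

0.7842 bits


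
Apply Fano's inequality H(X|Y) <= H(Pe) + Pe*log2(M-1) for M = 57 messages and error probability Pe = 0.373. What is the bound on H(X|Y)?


H(Pe) = -Pe*log2(Pe) - (1-Pe)*log2(1-Pe) = -0.373*log2(0.373) - 0.627*log2(0.627) = 0.530687 + 0.422261 = 0.9529. Pe*log2(M-1) = 0.373*log2(56) = 2.166143. Bound = H(Pe) + Pe*log2(M-1) = 0.530687 + 0.422261 + 2.166143 = 3.1191

3.1191 bits


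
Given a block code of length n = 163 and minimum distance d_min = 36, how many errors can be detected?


Detection capability = d_min - 1 = 36 - 1 = 35

35 errors


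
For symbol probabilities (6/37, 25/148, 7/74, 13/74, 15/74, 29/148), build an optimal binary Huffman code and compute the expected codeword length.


Huffman construction (repeatedly merge the two least-probable nodes; each merge adds 1 bit to every symbol beneath it): 7/74 + 6/37 = 19/74; 25/148 + 13/74 = 51/148; 29/148 + 15/74 = 59/148; 19/74 + 51/148 = 89/148; 59/148 + 89/148 = 1. Resulting codeword lengths (in the order the probabilities were given): (3, 3, 3, 3, 2, 2). L_avg = sum(p_i * l_i) = 6/37*3 + 25/148*3 + 7/74*3 + 13/74*3 + 15/74*2 + 29/148*2 = 385/148 = 2.6014

2.6014 bits


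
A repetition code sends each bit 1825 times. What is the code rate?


Rate = k/n = 1/1825

1/1825


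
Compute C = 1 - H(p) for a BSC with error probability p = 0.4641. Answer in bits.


H(p) = -p*log2(p) - (1-p)*log2(1-p) = -0.4641*log2(0.4641) - 0.5359*log2(0.5359) = 0.513987 + 0.482291 = 0.9963. C = 1 - H(p) = 1 - 0.9963 = 0.0037

0.0037 bits


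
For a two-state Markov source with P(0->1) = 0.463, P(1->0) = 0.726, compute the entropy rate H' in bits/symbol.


Stationary distribution: pi_0 = p10/(p01+p10) = 0.6106, pi_1 = 0.3894. Entropy rate H' = pi_0*H(p01) + pi_1*H(p10) = 0.6106*0.996 + 0.3894*0.8471 = 0.9381

0.9381 bits/symbol


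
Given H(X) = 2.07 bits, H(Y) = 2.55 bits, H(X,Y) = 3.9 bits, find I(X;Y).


I(X;Y) = H(X) + H(Y) - H(X,Y) = 2.07 + 2.55 - 3.9 = 0.72

0.72 bits


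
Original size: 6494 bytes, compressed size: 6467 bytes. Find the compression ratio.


Ratio = original / compressed = 6494 / 6467 = 1.0042

1.0042


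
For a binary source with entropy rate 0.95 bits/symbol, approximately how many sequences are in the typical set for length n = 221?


log2|A_typical| = nH = 221 * 0.95 = 209.95, so |A_typical| ~ 2^209.95 = 1.589e+63

1.589e+63


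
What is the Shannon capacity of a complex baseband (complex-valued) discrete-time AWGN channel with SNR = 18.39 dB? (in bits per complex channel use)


SNR_linear = 10^(18.39/10) = 69.024; C = log2(1 + SNR_linear) = log2(1 + 69.024) = 6.1298

6.1298 bits/channel use


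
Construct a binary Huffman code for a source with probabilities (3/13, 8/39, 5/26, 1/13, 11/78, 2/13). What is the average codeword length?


Huffman construction (repeatedly merge the two least-probable nodes; each merge adds 1 bit to every symbol beneath it): 1/13 + 11/78 = 17/78; 2/13 + 5/26 = 9/26; 8/39 + 17/78 = 11/26; 3/13 + 9/26 = 15/26; 11/26 + 15/26 = 1. Resulting codeword lengths (in the order the probabilities were given): (2, 2, 3, 3, 3, 3). L_avg = sum(p_i * l_i) = 3/13*2 + 8/39*2 + 5/26*3 + 1/13*3 + 11/78*3 + 2/13*3 = 100/39 = 2.5641

2.5641 bits


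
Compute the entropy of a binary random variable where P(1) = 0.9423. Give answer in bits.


H = -p*log2(p) - (1-p)*log2(1-p). -0.9423*log2(0.9423) = 0.080794; -0.0577*log2(0.0577) = 0.237452. H = 0.080794 + 0.237452 = 0.3182

0.3182 bits


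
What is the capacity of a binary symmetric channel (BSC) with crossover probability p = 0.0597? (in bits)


H(p) = -p*log2(p) - (1-p)*log2(1-p) = -0.0597*log2(0.0597) - 0.9403*log2(0.9403) = 0.242748 + 0.083505 = 0.3263. C = 1 - H(p) = 1 - 0.3263 = 0.6737

0.6737 bits


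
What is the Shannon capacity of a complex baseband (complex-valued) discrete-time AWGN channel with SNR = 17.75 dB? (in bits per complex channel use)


SNR_linear = 10^(17.75/10) = 59.5662; C = log2(1 + SNR_linear) = log2(1 + 59.5662) = 5.9204

5.9204 bits/channel use


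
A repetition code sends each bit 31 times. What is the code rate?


Rate = k/n = 1/31

1/31


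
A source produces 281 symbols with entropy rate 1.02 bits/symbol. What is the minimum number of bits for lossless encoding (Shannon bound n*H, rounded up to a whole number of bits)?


Minimum bits >= n * H = 281 * 1.02 = 286.62, rounded up to a whole number of bits = 287

287 bits


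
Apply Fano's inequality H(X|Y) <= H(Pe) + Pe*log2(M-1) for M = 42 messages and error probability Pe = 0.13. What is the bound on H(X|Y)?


H(Pe) = -Pe*log2(Pe) - (1-Pe)*log2(1-Pe) = -0.13*log2(0.13) - 0.87*log2(0.87) = 0.382644 + 0.174794 = 0.5574. Pe*log2(M-1) = 0.13*log2(41) = 0.696482. Bound = H(Pe) + Pe*log2(M-1) = 0.382644 + 0.174794 + 0.696482 = 1.2539

1.2539 bits


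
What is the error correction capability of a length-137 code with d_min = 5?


Correction capability = floor((d-1)/2) = floor((5-1)/2) = 2

2 errors


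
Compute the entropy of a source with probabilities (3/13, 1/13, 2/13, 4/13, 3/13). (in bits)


H = -sum(p_i * log2(p_i)). Terms: -(3/13)*log2(3/13) = 0.488187; -(1/13)*log2(1/13) = 0.284649; -(2/13)*log2(2/13) = 0.415452; -(4/13)*log2(4/13) = 0.523212; -(3/13)*log2(3/13) = 0.488187. H = 0.488187 + 0.284649 + 0.415452 + 0.523212 + 0.488187 = 2.1997

2.1997 bits


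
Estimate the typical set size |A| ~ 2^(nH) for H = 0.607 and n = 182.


log2|A_typical| = nH = 182 * 0.607 = 110.474, so |A_typical| ~ 2^110.474 = 1.803e+33

1.803e+33


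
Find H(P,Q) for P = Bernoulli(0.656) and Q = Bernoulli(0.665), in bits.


H(P,Q) = -p*log2(q) - (1-p)*log2(1-q). -0.656*log2(0.665) = 0.386104; -0.344*log2(0.335) = 0.542752. H(P,Q) = 0.386104 + 0.542752 = 0.9289

0.9289 bits


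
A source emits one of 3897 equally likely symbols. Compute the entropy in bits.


H = log2(n) = log2(3897) = 11.9281

11.9281 bits


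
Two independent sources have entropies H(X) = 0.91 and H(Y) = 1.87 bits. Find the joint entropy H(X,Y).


For independent variables, H(X,Y) = H(X) + H(Y) = 0.91 + 1.87 = 2.78

2.78 bits


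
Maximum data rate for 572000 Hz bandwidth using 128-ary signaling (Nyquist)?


Rate = 2 * B * log2(M) = 2 * 572000 * 7.0 = 8008000.0

8008000.0 bps


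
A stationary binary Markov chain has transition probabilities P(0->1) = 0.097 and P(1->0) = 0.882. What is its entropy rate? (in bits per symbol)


Stationary distribution: pi_0 = p10/(p01+p10) = 0.9009, pi_1 = 0.0991. Entropy rate H' = pi_0*H(p01) + pi_1*H(p10) = 0.9009*0.4594 + 0.0991*0.5236 = 0.4658

0.4658 bits/symbol


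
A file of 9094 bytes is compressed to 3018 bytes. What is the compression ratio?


Ratio = original / compressed = 9094 / 3018 = 3.0133

3.0133


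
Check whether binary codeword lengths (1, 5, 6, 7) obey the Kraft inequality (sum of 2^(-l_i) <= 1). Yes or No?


Kraft sum = sum(2^(-l_i)) = 0.5547, need <= 1. Result: satisfied (a binary prefix-free code with these lengths exists)

Yes


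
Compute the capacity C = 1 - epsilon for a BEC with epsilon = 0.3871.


C = 1 - epsilon = 1 - 0.3871 = 0.6129

0.6129 bits


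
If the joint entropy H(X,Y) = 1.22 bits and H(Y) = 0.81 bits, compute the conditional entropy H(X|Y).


H(X|Y) = H(X,Y) - H(Y) = 1.22 - 0.81 = 0.41

0.41 bits


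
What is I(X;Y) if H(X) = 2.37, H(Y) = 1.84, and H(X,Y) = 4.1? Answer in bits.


I(X;Y) = H(X) + H(Y) - H(X,Y) = 2.37 + 1.84 - 4.1 = 0.11

0.11 bits


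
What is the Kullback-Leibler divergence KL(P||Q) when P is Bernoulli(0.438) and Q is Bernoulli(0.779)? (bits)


KL = p*log2(p/q) + (1-p)*log2((1-p)/(1-q)) = 0.438*log2(0.438/0.779) + 0.562*log2(0.562/0.221) = 0.3929

0.3929 bits


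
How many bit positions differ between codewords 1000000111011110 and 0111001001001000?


Count differing positions: ^ ^ ^ ^ . . ^ ^ ^ . . ^ . ^ ^ . = 10 differences

10


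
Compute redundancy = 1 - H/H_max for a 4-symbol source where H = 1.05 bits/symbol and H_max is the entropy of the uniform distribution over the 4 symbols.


H_max = log2(K) = log2(4) = 2.0 bits/symbol. Redundancy = 1 - H/H_max = 1 - 1.05/2.0 = 1 - 0.525 = 0.475

0.475


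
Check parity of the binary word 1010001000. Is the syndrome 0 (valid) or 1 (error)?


Syndrome = XOR of all bits = 1 XOR 0 XOR 1 XOR 0 XOR 0 XOR 0 XOR 1 XOR 0 XOR 0 XOR 0 = 1

1


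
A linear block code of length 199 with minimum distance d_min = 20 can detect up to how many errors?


Detection capability = d_min - 1 = 20 - 1 = 19

19 errors


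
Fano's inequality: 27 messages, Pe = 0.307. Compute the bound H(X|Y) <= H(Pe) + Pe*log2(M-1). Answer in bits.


H(Pe) = -Pe*log2(Pe) - (1-Pe)*log2(1-Pe) = -0.307*log2(0.307) - 0.693*log2(0.693) = 0.523033 + 0.366647 = 0.8897. Pe*log2(M-1) = 0.307*log2(26) = 1.443035. Bound = H(Pe) + Pe*log2(M-1) = 0.523033 + 0.366647 + 1.443035 = 2.3327

2.3327 bits


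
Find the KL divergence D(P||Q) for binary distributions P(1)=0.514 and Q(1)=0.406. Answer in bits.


KL = p*log2(p/q) + (1-p)*log2((1-p)/(1-q)) = 0.514*log2(0.514/0.406) + 0.486*log2(0.486/0.594) = 0.0342

0.0342 bits


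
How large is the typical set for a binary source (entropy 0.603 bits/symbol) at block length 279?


log2|A_typical| = nH = 279 * 0.603 = 168.237, so |A_typical| ~ 2^168.237 = 4.409e+50

4.409e+50


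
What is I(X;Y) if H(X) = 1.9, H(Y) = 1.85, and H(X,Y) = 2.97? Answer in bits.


I(X;Y) = H(X) + H(Y) - H(X,Y) = 1.9 + 1.85 - 2.97 = 0.78

0.78 bits


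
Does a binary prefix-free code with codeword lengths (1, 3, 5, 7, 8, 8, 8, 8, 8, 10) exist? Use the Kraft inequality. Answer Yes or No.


Kraft sum = sum(2^(-l_i)) = 0.6846, need <= 1. Result: satisfied (a binary prefix-free code with these lengths exists)

Yes


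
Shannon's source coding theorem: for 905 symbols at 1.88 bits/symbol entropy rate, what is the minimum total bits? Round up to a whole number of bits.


Minimum bits >= n * H = 905 * 1.88 = 1701.4, rounded up to a whole number of bits = 1702

1702 bits


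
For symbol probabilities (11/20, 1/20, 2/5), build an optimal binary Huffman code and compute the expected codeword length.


Huffman construction (repeatedly merge the two least-probable nodes; each merge adds 1 bit to every symbol beneath it): 1/20 + 2/5 = 9/20; 9/20 + 11/20 = 1. Resulting codeword lengths (in the order the probabilities were given): (1, 2, 2). L_avg = sum(p_i * l_i) = 11/20*1 + 1/20*2 + 2/5*2 = 29/20 = 1.45

1.45 bits


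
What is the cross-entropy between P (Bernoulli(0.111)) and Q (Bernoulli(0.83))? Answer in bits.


H(P,Q) = -p*log2(q) - (1-p)*log2(1-q). -0.111*log2(0.83) = 0.029839; -0.889*log2(0.17) = 2.272634. H(P,Q) = 0.029839 + 2.272634 = 2.3025

2.3025 bits


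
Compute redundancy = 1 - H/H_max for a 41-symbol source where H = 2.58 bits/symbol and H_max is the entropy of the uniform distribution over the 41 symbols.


H_max = log2(K) = log2(41) = 5.3576 bits/symbol. Redundancy = 1 - H/H_max = 1 - 2.58/5.3576 = 1 - 0.4816 = 0.5184

0.5184


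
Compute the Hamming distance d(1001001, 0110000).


Count differing positions: ^ ^ ^ ^ . . ^ = 5 differences

5


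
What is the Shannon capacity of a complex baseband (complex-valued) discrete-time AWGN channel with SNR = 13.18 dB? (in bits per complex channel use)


SNR_linear = 10^(13.18/10) = 20.797; C = log2(1 + SNR_linear) = log2(1 + 20.797) = 4.4461

4.4461 bits/channel use


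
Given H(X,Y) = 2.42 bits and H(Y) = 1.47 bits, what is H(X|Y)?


H(X|Y) = H(X,Y) - H(Y) = 2.42 - 1.47 = 0.95

0.95 bits


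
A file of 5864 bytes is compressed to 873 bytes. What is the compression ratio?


Ratio = original / compressed = 5864 / 873 = 6.7171

6.7171


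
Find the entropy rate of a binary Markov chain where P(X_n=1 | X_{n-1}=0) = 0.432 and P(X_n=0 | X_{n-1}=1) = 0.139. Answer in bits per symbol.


Stationary distribution: pi_0 = p10/(p01+p10) = 0.2434, pi_1 = 0.7566. Entropy rate H' = pi_0*H(p01) + pi_1*H(p10) = 0.2434*0.9866 + 0.7566*0.5816 = 0.6802

0.6802 bits/symbol


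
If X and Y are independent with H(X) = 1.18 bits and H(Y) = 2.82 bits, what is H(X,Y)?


For independent variables, H(X,Y) = H(X) + H(Y) = 1.18 + 2.82 = 4.0

4.0 bits


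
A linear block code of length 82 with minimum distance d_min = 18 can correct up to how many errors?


Correction capability = floor((d-1)/2) = floor((18-1)/2) = 8

8 errors


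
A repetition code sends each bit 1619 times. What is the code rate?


Rate = k/n = 1/1619

1/1619


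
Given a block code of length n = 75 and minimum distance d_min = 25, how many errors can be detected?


Detection capability = d_min - 1 = 25 - 1 = 24

24 errors


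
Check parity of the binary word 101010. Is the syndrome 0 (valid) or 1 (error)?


Syndrome = XOR of all bits = 1 XOR 0 XOR 1 XOR 0 XOR 1 XOR 0 = 1

1


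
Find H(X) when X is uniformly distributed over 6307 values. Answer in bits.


H = log2(n) = log2(6307) = 12.6227

12.6227 bits


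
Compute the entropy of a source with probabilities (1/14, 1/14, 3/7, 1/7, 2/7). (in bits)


H = -sum(p_i * log2(p_i)). Terms: -(1/14)*log2(1/14) = 0.271954; -(1/14)*log2(1/14) = 0.271954; -(3/7)*log2(3/7) = 0.523882; -(1/7)*log2(1/7) = 0.401051; -(2/7)*log2(2/7) = 0.516387. H = 0.271954 + 0.271954 + 0.523882 + 0.401051 + 0.516387 = 1.9852

1.9852 bits


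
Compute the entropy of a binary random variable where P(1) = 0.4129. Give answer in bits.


H = -p*log2(p) - (1-p)*log2(1-p). -0.4129*log2(0.4129) = 0.526916; -0.5871*log2(0.5871) = 0.451082. H = 0.526916 + 0.451082 = 0.978

0.978 bits


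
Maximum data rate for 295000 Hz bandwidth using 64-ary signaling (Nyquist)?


Rate = 2 * B * log2(M) = 2 * 295000 * 6.0 = 3540000.0

3540000.0 bps


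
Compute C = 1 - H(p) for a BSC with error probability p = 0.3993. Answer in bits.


H(p) = -p*log2(p) - (1-p)*log2(1-p) = -0.3993*log2(0.3993) - 0.6007*log2(0.6007) = 0.528855 + 0.441685 = 0.9705. C = 1 - H(p) = 1 - 0.9705 = 0.0295

0.0295 bits


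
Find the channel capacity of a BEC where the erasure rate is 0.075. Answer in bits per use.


C = 1 - epsilon = 1 - 0.075 = 0.925

0.925 bits


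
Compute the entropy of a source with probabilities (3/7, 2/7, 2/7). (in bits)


H = -sum(p_i * log2(p_i)). Terms: -(3/7)*log2(3/7) = 0.523882; -(2/7)*log2(2/7) = 0.516387; -(2/7)*log2(2/7) = 0.516387. H = 0.523882 + 0.516387 + 0.516387 = 1.5567

1.5567 bits


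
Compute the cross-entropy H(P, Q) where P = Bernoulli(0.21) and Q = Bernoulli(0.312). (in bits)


H(P,Q) = -p*log2(q) - (1-p)*log2(1-q). -0.21*log2(0.312) = 0.352880; -0.79*log2(0.688) = 0.426220. H(P,Q) = 0.352880 + 0.426220 = 0.7791

0.7791 bits


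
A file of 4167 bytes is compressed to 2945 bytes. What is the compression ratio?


Ratio = original / compressed = 4167 / 2945 = 1.4149

1.4149


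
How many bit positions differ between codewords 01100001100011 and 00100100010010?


Count differing positions: . ^ . . . ^ . ^ ^ ^ . . . ^ = 6 differences

6


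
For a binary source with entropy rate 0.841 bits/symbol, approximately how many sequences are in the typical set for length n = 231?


log2|A_typical| = nH = 231 * 0.841 = 194.271, so |A_typical| ~ 2^194.271 = 3.030e+58

3.030e+58


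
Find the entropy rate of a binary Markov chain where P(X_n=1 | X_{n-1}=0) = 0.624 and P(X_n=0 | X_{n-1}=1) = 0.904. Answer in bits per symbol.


Stationary distribution: pi_0 = p10/(p01+p10) = 0.5916, pi_1 = 0.4084. Entropy rate H' = pi_0*H(p01) + pi_1*H(p10) = 0.5916*0.9552 + 0.4084*0.4562 = 0.7514

0.7514 bits/symbol


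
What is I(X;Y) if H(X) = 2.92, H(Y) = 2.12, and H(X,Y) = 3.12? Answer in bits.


I(X;Y) = H(X) + H(Y) - H(X,Y) = 2.92 + 2.12 - 3.12 = 1.92

1.92 bits


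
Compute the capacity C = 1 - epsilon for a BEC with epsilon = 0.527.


C = 1 - epsilon = 1 - 0.527 = 0.473

0.473 bits


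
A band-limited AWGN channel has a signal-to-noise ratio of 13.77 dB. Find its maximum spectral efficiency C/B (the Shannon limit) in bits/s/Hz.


SNR_linear = 10^(13.77/10) = 23.8232; C/B = log2(1 + SNR_linear) = log2(1 + 23.8232) = 4.6336

4.6336 bits/s/Hz


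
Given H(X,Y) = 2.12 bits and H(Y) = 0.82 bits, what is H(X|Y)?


H(X|Y) = H(X,Y) - H(Y) = 2.12 - 0.82 = 1.3

1.3 bits


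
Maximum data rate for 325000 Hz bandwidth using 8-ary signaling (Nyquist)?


Rate = 2 * B * log2(M) = 2 * 325000 * 3.0 = 1950000.0

1950000.0 bps


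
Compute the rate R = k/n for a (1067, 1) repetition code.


Rate = k/n = 1/1067

1/1067


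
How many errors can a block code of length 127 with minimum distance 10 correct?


Correction capability = floor((d-1)/2) = floor((10-1)/2) = 4

4 errors


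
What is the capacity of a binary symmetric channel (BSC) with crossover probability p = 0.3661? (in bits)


H(p) = -p*log2(p) - (1-p)*log2(1-p) = -0.3661*log2(0.3661) - 0.6339*log2(0.6339) = 0.530732 + 0.416899 = 0.9476. C = 1 - H(p) = 1 - 0.9476 = 0.0524

0.0524 bits


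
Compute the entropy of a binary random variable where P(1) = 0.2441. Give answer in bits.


H = -p*log2(p) - (1-p)*log2(1-p). -0.2441*log2(0.2441) = 0.496611; -0.7559*log2(0.7559) = 0.305182. H = 0.496611 + 0.305182 = 0.8018

0.8018 bits


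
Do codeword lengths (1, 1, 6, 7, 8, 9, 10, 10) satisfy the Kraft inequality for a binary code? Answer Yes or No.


Kraft sum = sum(2^(-l_i)) = 1.0312, need <= 1. Result: violated (a binary prefix-free code with these lengths cannot exist)

No


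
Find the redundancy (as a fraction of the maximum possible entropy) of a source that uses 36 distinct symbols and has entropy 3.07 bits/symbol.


H_max = log2(K) = log2(36) = 5.1699 bits/symbol. Redundancy = 1 - H/H_max = 1 - 3.07/5.1699 = 1 - 0.5938 = 0.4062

0.4062


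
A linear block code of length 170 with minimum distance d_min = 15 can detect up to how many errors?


Detection capability = d_min - 1 = 15 - 1 = 14

14 errors


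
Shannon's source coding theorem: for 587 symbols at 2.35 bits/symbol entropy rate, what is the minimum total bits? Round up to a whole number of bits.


Minimum bits >= n * H = 587 * 2.35 = 1379.45, rounded up to a whole number of bits = 1380

1380 bits


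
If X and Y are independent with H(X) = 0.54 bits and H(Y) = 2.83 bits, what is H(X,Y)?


For independent variables, H(X,Y) = H(X) + H(Y) = 0.54 + 2.83 = 3.37

3.37 bits


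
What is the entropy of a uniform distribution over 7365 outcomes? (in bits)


H = log2(n) = log2(7365) = 12.8465

12.8465 bits


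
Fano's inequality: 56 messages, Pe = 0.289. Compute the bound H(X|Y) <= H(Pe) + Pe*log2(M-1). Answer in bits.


H(Pe) = -Pe*log2(Pe) - (1-Pe)*log2(1-Pe) = -0.289*log2(0.289) - 0.711*log2(0.711) = 0.517558 + 0.349868 = 0.8674. Pe*log2(M-1) = 0.289*log2(55) = 1.670813. Bound = H(Pe) + Pe*log2(M-1) = 0.517558 + 0.349868 + 1.670813 = 2.5382

2.5382 bits


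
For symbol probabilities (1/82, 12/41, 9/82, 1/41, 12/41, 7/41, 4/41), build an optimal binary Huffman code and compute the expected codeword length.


Huffman construction (repeatedly merge the two least-probable nodes; each merge adds 1 bit to every symbol beneath it): 1/82 + 1/41 = 3/82; 3/82 + 4/41 = 11/82; 9/82 + 11/82 = 10/41; 7/41 + 10/41 = 17/41; 12/41 + 12/41 = 24/41; 17/41 + 24/41 = 1. Resulting codeword lengths (in the order the probabilities were given): (5, 2, 3, 5, 2, 2, 4). L_avg = sum(p_i * l_i) = 1/82*5 + 12/41*2 + 9/82*3 + 1/41*5 + 12/41*2 + 7/41*2 + 4/41*4 = 99/41 = 2.4146

2.4146 bits


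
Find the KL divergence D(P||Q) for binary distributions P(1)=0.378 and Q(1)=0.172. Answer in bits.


KL = p*log2(p/q) + (1-p)*log2((1-p)/(1-q)) = 0.378*log2(0.378/0.172) + 0.622*log2(0.622/0.828) = 0.1727

0.1727 bits


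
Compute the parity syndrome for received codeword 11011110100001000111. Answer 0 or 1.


Syndrome = XOR of all bits = 1 XOR 1 XOR 0 XOR 1 XOR 1 XOR 1 XOR 1 XOR 0 XOR 1 XOR 0 XOR 0 XOR 0 XOR 0 XOR 1 XOR 0 XOR 0 XOR 0 XOR 1 XOR 1 XOR 1 = 1

1


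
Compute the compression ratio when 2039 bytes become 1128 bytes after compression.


Ratio = original / compressed = 2039 / 1128 = 1.8076

1.8076


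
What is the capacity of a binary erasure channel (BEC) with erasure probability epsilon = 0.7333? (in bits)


C = 1 - epsilon = 1 - 0.7333 = 0.2667

0.2667 bits


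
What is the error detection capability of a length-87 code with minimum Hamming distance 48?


Detection capability = d_min - 1 = 48 - 1 = 47

47 errors


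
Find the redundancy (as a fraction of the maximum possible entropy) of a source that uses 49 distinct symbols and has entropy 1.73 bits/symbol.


H_max = log2(K) = log2(49) = 5.6147 bits/symbol. Redundancy = 1 - H/H_max = 1 - 1.73/5.6147 = 1 - 0.3081 = 0.6919

0.6919


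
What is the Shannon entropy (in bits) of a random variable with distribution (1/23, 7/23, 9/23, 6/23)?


H = -sum(p_i * log2(p_i)). Terms: -(1/23)*log2(1/23) = 0.196677; -(7/23)*log2(7/23) = 0.522324; -(9/23)*log2(9/23) = 0.529684; -(6/23)*log2(6/23) = 0.505722. H = 0.196677 + 0.522324 + 0.529684 + 0.505722 = 1.7544

1.7544 bits


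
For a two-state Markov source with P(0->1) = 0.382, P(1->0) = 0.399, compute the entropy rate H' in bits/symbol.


Stationary distribution: pi_0 = p10/(p01+p10) = 0.5109, pi_1 = 0.4891. Entropy rate H' = pi_0*H(p01) + pi_1*H(p10) = 0.5109*0.9594 + 0.4891*0.9704 = 0.9648

0.9648 bits/symbol


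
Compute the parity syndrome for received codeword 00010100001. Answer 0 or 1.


Syndrome = XOR of all bits = 0 XOR 0 XOR 0 XOR 1 XOR 0 XOR 1 XOR 0 XOR 0 XOR 0 XOR 0 XOR 1 = 1

1


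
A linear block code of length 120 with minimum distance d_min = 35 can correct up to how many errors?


Correction capability = floor((d-1)/2) = floor((35-1)/2) = 17

17 errors


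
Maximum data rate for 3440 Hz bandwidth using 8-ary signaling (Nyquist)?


Rate = 2 * B * log2(M) = 2 * 3440 * 3.0 = 20640.0

20640.0 bps


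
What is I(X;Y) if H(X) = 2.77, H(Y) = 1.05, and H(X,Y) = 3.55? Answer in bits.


I(X;Y) = H(X) + H(Y) - H(X,Y) = 2.77 + 1.05 - 3.55 = 0.27

0.27 bits


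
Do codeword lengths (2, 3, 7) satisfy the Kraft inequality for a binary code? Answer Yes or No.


Kraft sum = sum(2^(-l_i)) = 0.3828, need <= 1. Result: satisfied (a binary prefix-free code with these lengths exists)

Yes


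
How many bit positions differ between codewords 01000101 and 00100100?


Count differing positions: . ^ ^ . . . . ^ = 3 differences

3


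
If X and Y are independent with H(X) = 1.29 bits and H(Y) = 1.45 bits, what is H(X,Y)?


For independent variables, H(X,Y) = H(X) + H(Y) = 1.29 + 1.45 = 2.74

2.74 bits


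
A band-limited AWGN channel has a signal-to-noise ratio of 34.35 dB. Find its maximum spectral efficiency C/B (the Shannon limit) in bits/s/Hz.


SNR_linear = 10^(34.35/10) = 2722.7013; C/B = log2(1 + SNR_linear) = log2(1 + 2722.7013) = 11.4114

11.4114 bits/s/Hz


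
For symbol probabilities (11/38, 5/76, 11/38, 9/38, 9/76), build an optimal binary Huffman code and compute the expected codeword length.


Huffman construction (repeatedly merge the two least-probable nodes; each merge adds 1 bit to every symbol beneath it): 5/76 + 9/76 = 7/38; 7/38 + 9/38 = 8/19; 11/38 + 11/38 = 11/19; 8/19 + 11/19 = 1. Resulting codeword lengths (in the order the probabilities were given): (2, 3, 2, 2, 3). L_avg = sum(p_i * l_i) = 11/38*2 + 5/76*3 + 11/38*2 + 9/38*2 + 9/76*3 = 83/38 = 2.1842

2.1842 bits


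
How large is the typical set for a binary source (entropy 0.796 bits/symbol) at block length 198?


log2|A_typical| = nH = 198 * 0.796 = 157.608, so |A_typical| ~ 2^157.608 = 2.784e+47

2.784e+47


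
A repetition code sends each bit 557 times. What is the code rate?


Rate = k/n = 1/557

1/557


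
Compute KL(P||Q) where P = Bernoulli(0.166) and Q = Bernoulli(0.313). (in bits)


KL = p*log2(p/q) + (1-p)*log2((1-p)/(1-q)) = 0.166*log2(0.166/0.313) + 0.834*log2(0.834/0.687) = 0.0814

0.0814 bits


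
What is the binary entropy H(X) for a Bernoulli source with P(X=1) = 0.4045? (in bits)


H = -p*log2(p) - (1-p)*log2(1-p). -0.4045*log2(0.4045) = 0.528191; -0.5955*log2(0.5955) = 0.445331. H = 0.528191 + 0.445331 = 0.9735

0.9735 bits


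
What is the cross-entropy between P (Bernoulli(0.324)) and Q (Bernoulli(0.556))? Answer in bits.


H(P,Q) = -p*log2(q) - (1-p)*log2(1-q). -0.324*log2(0.556) = 0.274377; -0.676*log2(0.444) = 0.791845. H(P,Q) = 0.274377 + 0.791845 = 1.0662

1.0662 bits


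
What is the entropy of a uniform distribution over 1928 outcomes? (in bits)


H = log2(n) = log2(1928) = 10.9129

10.9129 bits


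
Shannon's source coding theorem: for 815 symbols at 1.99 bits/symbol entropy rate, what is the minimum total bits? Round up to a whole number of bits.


Minimum bits >= n * H = 815 * 1.99 = 1621.85, rounded up to a whole number of bits = 1622

1622 bits


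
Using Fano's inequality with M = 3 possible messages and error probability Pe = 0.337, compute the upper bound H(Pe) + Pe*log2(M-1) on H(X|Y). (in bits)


H(Pe) = -Pe*log2(Pe) - (1-Pe)*log2(1-Pe) = -0.337*log2(0.337) - 0.663*log2(0.663) = 0.528813 + 0.393105 = 0.9219. Pe*log2(M-1) = 0.337*log2(2) = 0.337000. Bound = H(Pe) + Pe*log2(M-1) = 0.528813 + 0.393105 + 0.337000 = 1.2589

1.2589 bits
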